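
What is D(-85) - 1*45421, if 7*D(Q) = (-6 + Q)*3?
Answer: -45460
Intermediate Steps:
D(Q) = -18/7 + 3*Q/7 (D(Q) = ((-6 + Q)*3)/7 = (-18 + 3*Q)/7 = -18/7 + 3*Q/7)
D(-85) - 1*45421 = (-18/7 + (3/7)*(-85)) - 1*45421 = (-18/7 - 255/7) - 45421 = -39 - 45421 = -45460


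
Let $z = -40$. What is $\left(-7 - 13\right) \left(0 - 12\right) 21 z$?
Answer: $-201600$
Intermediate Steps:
$\left(-7 - 13\right) \left(0 - 12\right) 21 z = \left(-7 - 13\right) \left(0 - 12\right) 21 \left(-40\right) = \left(-20\right) \left(-12\right) 21 \left(-40\right) = 240 \cdot 21 \left(-40\right) = 5040 \left(-40\right) = -201600$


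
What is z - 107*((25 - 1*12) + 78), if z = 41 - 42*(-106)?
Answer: -5244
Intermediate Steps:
z = 4493 (z = 41 + 4452 = 4493)
z - 107*((25 - 1*12) + 78) = 4493 - 107*((25 - 1*12) + 78) = 4493 - 107*((25 - 12) + 78) = 4493 - 107*(13 + 78) = 4493 - 107*91 = 4493 - 9737 = -5244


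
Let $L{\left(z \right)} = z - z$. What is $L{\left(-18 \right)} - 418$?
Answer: $-418$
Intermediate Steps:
$L{\left(z \right)} = 0$
$L{\left(-18 \right)} - 418 = 0 - 418 = -418$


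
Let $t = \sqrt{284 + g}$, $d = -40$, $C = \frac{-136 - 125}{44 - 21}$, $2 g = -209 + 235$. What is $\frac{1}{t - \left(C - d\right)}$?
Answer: $- \frac{15157}{277168} - \frac{1587 \sqrt{33}}{277168} \approx -0.087577$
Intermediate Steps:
$g = 13$ ($g = \frac{-209 + 235}{2} = \frac{1}{2} \cdot 26 = 13$)
$C = - \frac{261}{23} \approx -11.348$
$t = 3 \sqrt{33}$ ($t = \sqrt{284 + 13} = \sqrt{297} = 3 \sqrt{33} \approx 17.234$)
$\frac{1}{t - \left(C - d\right)} = \frac{1}{3 \sqrt{33} - \frac{659}{23}} = \frac{1}{- \frac{659}{23} + 3 \sqrt{33}}$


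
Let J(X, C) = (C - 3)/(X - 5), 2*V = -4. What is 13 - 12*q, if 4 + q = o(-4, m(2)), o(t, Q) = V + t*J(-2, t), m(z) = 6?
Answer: 133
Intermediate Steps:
V = -2 (V = (½)*(-4) = -2)
J(X, C) = (-3 + C)/(-5 + X)
o(t, Q) = -2 + t*(3/7 - t/7) (o(t, Q) = -2 + t*((-3 + t)/(-5 - 2)) = -2 + t*((-3 + t)/(-7)) = -2 + t*(-(-3 + t)/7) = -2 + t*(3/7 - t/7))
q = -10 (q = -4 + (-2 - ⅐*(-4)*(-3 - 4)) = -4 + (-2 - ⅐*(-4)*(-7)) = -4 + (-2 - 4) = -4 - 6 = -10)
13 - 12*q = 13 - 12*(-10) = 13 + 120 = 133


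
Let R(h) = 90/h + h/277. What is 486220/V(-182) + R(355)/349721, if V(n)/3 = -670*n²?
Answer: -23872807362905/3270925307830362 ≈ -0.0072985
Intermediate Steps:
R(h) = 90/h + h/277 (R(h) = 90/h + h*(1/277) = 90/h + h/277)
V(n) = -2010*n² (V(n) = 3*(-670*n²) = -2010*n²)
486220/V(-182) + R(355)/349721 = 486220/((-2010*(-182)²)) + (90/355 + (1/277)*355)/349721 = 486220/((-2010*33124)) + (90*(1/355) + 355/277)*(1/349721) = 486220/(-66579240) + (18/71 + 355/277)*(1/349721) = 486220*(-1/66579240) + (30191/19667)*(1/349721) = -3473/475566 + 30191/6877962907 = -23872807362905/3270925307830362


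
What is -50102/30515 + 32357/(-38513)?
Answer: -153523799/61853905 ≈ -2.4820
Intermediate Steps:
-50102/30515 + 32357/(-38513) = -50102*1/30515 + 32357*(-1/38513) = -50102/30515 - 1703/2027 = -153523799/61853905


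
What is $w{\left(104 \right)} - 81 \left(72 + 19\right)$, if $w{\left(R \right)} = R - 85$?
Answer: $-7352$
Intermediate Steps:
$w{\left(R \right)} = -85 + R$ ($w{\left(R \right)} = R - 85 = -85 + R$)
$w{\left(104 \right)} - 81 \left(72 + 19\right) = \left(-85 + 104\right) - 81 \left(72 + 19\right) = 19 - 7371 = -7352$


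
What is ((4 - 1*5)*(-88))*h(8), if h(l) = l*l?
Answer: 5632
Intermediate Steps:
h(l) = l²
((4 - 1*5)*(-88))*h(8) = ((4 - 1*5)*(-88))*8² = ((4 - 5)*(-88))*64 = -1*(-88)*64 = 88*64 = 5632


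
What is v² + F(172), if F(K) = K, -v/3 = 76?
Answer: 52156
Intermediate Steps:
v = -228 (v = -3*76 = -228)
v² + F(172) = (-228)² + 172 = 51984 + 172 = 52156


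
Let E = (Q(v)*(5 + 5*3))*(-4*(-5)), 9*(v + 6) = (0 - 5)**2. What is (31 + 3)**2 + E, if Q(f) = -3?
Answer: -44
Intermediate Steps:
v = -29/9 (v = -6 + (0 - 5)**2/9 = -6 + (1/9)*(-5)**2 = -6 + (1/9)*25 = -6 + 25/9 = -29/9 ≈ -3.2222)
E = -1200 (E = (-3*(5 + 5*3))*(-4*(-5)) = -3*(5 + 15)*20 = -3*20*20 = -60*20 = -1200)
(31 + 3)**2 + E = (31 + 3)**2 - 1200 = 34**2 - 1200 = 1156 - 1200 = -44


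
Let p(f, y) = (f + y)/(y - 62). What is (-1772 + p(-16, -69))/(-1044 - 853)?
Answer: 232047/248507 ≈ 0.93376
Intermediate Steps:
p(f, y) = (f + y)/(-62 + y)
(-1772 + p(-16, -69))/(-1044 - 853) = (-1772 + (-16 - 69)/(-62 - 69))/(-1044 - 853) = (-1772 - 85/(-131))/(-1897) = (-1772 - 1/131*(-85))*(-1/1897) = (-1772 + 85/131)*(-1/1897) = -232047/131*(-1/1897) = 232047/248507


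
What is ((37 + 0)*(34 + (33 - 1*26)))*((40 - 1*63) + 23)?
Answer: 0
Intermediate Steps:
((37 + 0)*(34 + (33 - 1*26)))*((40 - 1*63) + 23) = (37*(34 + (33 - 26)))*((40 - 63) + 23) = (37*(34 + 7))*(-23 + 23) = (37*41)*0 = 1517*0 = 0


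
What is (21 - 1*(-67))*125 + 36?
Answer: 11036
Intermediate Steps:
(21 - 1*(-67))*125 + 36 = (21 + 67)*125 + 36 = 88*125 + 36 = 11000 + 36 = 11036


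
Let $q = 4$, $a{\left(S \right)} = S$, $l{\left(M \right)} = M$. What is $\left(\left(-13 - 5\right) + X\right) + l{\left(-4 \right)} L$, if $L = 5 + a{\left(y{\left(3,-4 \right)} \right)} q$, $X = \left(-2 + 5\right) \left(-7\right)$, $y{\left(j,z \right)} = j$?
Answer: $-107$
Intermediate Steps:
$X = -21$ ($X = 3 \left(-7\right) = -21$)
$L = 17$ ($L = 5 + 3 \cdot 4 = 5 + 12 = 17$)
$\left(\left(-13 - 5\right) + X\right) + l{\left(-4 \right)} L = \left(\left(-13 - 5\right) - 21\right) - 68 = \left(-18 - 21\right) - 68 = -39 - 68 = -107$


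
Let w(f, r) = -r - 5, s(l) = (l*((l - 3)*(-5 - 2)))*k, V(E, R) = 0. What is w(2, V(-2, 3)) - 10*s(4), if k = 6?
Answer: 1675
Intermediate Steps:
s(l) = 6*l*(21 - 7*l) (s(l) = (l*((l - 3)*(-5 - 2)))*6 = (l*((-3 + l)*(-7)))*6 = (l*(21 - 7*l))*6 = 6*l*(21 - 7*l))
w(f, r) = -5 - r
w(2, V(-2, 3)) - 10*s(4) = (-5 - 1*0) - 420*4*(3 - 1*4) = (-5 + 0) - 420*4*(3 - 4) = -5 - 420*4*(-1) = -5 - 10*(-168) = -5 + 1680 = 1675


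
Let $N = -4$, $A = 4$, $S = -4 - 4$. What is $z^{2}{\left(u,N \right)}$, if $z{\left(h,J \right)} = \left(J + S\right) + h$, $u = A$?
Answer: $64$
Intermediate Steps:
$S = -8$
$u = 4$
$z{\left(h,J \right)} = -8 + J + h$ ($z{\left(h,J \right)} = \left(J - 8\right) + h = \left(-8 + J\right) + h = -8 + J + h$)
$z^{2}{\left(u,N \right)} = \left(-8 - 4 + 4\right)^{2} = \left(-8\right)^{2} = 64$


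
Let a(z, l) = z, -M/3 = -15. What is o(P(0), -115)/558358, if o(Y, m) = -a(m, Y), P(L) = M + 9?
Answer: 115/558358 ≈ 0.00020596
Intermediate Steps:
M = 45 (M = -3*(-15) = 45)
P(L) = 54 (P(L) = 45 + 9 = 54)
o(Y, m) = -m
o(P(0), -115)/558358 = -1*(-115)/558358 = 115*(1/558358) = 115/558358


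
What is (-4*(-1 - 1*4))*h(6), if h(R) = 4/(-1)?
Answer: -80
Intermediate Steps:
h(R) = -4 (h(R) = 4*(-1) = -4)
(-4*(-1 - 1*4))*h(6) = -4*(-1 - 1*4)*(-4) = -4*(-1 - 4)*(-4) = -4*(-5)*(-4) = 20*(-4) = -80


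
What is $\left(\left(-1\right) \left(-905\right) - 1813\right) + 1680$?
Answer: $772$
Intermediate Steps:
$\left(\left(-1\right) \left(-905\right) - 1813\right) + 1680 = \left(905 - 1813\right) + 1680 = -908 + 1680 = 772$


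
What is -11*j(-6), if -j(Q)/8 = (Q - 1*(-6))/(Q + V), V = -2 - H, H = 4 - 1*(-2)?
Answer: 0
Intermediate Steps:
H = 6 (H = 4 + 2 = 6)
V = -8 (V = -2 - 1*6 = -2 - 6 = -8)
j(Q) = -8*(6 + Q)/(-8 + Q) (j(Q) = -8*(Q - 1*(-6))/(Q - 8) = -8*(Q + 6)/(-8 + Q) = -8*(6 + Q)/(-8 + Q))
-11*j(-6) = -88*(-6 - 1*(-6))/(-8 - 6) = -88*(-6 + 6)/(-14) = -88*(-1)*0/14 = -11*0 = 0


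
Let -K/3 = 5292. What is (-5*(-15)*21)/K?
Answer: -25/252 ≈ -0.099206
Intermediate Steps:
K = -15876 (K = -3*5292 = -15876)
(-5*(-15)*21)/K = (-5*(-15)*21)/(-15876) = (75*21)*(-1/15876) = 1575*(-1/15876) = -25/252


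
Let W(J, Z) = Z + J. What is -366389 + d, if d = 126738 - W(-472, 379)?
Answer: -239558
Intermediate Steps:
W(J, Z) = J + Z
d = 126831 (d = 126738 - (-472 + 379) = 126738 - 1*(-93) = 126738 + 93 = 126831)
-366389 + d = -366389 + 126831 = -239558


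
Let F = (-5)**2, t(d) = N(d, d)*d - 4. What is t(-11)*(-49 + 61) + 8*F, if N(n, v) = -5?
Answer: 812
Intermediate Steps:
t(d) = -4 - 5*d (t(d) = -5*d - 4 = -4 - 5*d)
F = 25
t(-11)*(-49 + 61) + 8*F = (-4 - 5*(-11))*(-49 + 61) + 8*25 = (-4 + 55)*12 + 200 = 51*12 + 200 = 612 + 200 = 812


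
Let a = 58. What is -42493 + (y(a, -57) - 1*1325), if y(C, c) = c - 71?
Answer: -43946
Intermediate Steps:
y(C, c) = -71 + c
-42493 + (y(a, -57) - 1*1325) = -42493 + ((-71 - 57) - 1*1325) = -42493 + (-128 - 1325) = -42493 - 1453 = -43946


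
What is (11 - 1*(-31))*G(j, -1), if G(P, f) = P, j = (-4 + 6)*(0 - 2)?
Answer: -168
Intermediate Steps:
j = -4 (j = 2*(-2) = -4)
(11 - 1*(-31))*G(j, -1) = (11 - 1*(-31))*(-4) = (11 + 31)*(-4) = 42*(-4) = -168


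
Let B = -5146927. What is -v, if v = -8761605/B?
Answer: -8761605/5146927 ≈ -1.7023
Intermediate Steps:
v = 8761605/5146927 (v = -8761605/(-5146927) = -8761605*(-1/5146927) = 8761605/5146927 ≈ 1.7023)
-v = -1*8761605/5146927 = -8761605/5146927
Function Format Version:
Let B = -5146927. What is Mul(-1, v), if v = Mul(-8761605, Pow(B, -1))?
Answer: Rational(-8761605, 5146927) ≈ -1.7023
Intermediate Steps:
v = Rational(8761605, 5146927) (v = Mul(-8761605, Pow(-5146927, -1)) = Mul(-8761605, Rational(-1, 5146927)) = Rational(8761605, 5146927) ≈ 1.7023)
Mul(-1, v) = Mul(-1, Rational(8761605, 5146927)) = Rational(-8761605, 5146927)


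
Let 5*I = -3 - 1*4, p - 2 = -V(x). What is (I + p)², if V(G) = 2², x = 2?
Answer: 289/25 ≈ 11.560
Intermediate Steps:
V(G) = 4
p = -2 (p = 2 - 1*4 = 2 - 4 = -2)
I = -7/5 (I = (-3 - 1*4)/5 = (-3 - 4)/5 = (⅕)*(-7) = -7/5 ≈ -1.4000)
(I + p)² = (-7/5 - 2)² = (-17/5)² = 289/25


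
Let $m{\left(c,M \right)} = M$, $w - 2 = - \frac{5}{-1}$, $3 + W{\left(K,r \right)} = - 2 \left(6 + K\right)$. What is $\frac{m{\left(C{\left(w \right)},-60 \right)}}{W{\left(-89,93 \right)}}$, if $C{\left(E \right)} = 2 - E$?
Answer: $- \frac{60}{163} \approx -0.3681$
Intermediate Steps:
$W{\left(K,r \right)} = -15 - 2 K$ ($W{\left(K,r \right)} = -3 - 2 \left(6 + K\right) = -3 - \left(12 + 2 K\right) = -15 - 2 K$)
$w = 7$ ($w = 2 - \frac{5}{-1} = 2 - -5 = 2 + 5 = 7$)
$\frac{m{\left(C{\left(w \right)},-60 \right)}}{W{\left(-89,93 \right)}} = - \frac{60}{-15 - -178} = - \frac{60}{-15 + 178} = - \frac{60}{163}$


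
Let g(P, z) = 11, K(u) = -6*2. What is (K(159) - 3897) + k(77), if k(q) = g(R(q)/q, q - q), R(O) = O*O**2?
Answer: -3898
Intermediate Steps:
R(O) = O**3
K(u) = -12
k(q) = 11
(K(159) - 3897) + k(77) = (-12 - 3897) + 11 = -3909 + 11 = -3898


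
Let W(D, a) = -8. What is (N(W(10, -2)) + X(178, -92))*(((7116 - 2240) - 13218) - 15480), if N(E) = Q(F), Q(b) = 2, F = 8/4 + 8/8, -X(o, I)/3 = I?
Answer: -6622516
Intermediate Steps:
X(o, I) = -3*I
F = 3 (F = 8*(¼) + 8*(⅛) = 2 + 1 = 3)
N(E) = 2
(N(W(10, -2)) + X(178, -92))*(((7116 - 2240) - 13218) - 15480) = (2 - 3*(-92))*(((7116 - 2240) - 13218) - 15480) = (2 + 276)*((4876 - 13218) - 15480) = 278*(-8342 - 15480) = 278*(-23822) = -6622516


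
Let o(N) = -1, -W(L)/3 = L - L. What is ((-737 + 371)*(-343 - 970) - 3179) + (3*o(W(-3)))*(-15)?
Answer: 477424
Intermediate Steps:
W(L) = 0 (W(L) = -3*(L - L) = -3*0 = 0)
((-737 + 371)*(-343 - 970) - 3179) + (3*o(W(-3)))*(-15) = ((-737 + 371)*(-343 - 970) - 3179) + (3*(-1))*(-15) = (-366*(-1313) - 3179) - 3*(-15) = (480558 - 3179) + 45 = 477379 + 45 = 477424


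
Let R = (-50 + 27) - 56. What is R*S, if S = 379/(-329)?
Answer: 29941/329 ≈ 91.006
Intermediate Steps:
R = -79 (R = -23 - 56 = -79)
S = -379/329 (S = 379*(-1/329) = -379/329 ≈ -1.1520)
R*S = -79*(-379/329) = 29941/329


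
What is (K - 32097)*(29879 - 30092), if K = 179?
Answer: 6798534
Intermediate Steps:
(K - 32097)*(29879 - 30092) = (179 - 32097)*(29879 - 30092) = -31918*(-213) = 6798534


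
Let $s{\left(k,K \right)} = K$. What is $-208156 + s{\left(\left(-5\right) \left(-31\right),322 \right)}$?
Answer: $-207834$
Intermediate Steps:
$-208156 + s{\left(\left(-5\right) \left(-31\right),322 \right)} = -208156 + 322 = -207834$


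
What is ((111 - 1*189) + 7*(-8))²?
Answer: 17956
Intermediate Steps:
((111 - 1*189) + 7*(-8))² = ((111 - 189) - 56)² = (-78 - 56)² = (-134)² = 17956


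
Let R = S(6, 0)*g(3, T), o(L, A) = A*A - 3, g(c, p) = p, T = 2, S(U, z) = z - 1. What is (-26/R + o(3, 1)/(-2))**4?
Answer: 38416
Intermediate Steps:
S(U, z) = -1 + z
o(L, A) = -3 + A**2 (o(L, A) = A**2 - 3 = -3 + A**2)
R = -2 (R = (-1 + 0)*2 = -1*2 = -2)
(-26/R + o(3, 1)/(-2))**4 = (-26/(-2) + (-3 + 1**2)/(-2))**4 = (-26*(-1/2) + (-3 + 1)*(-1/2))**4 = (13 - 2*(-1/2))**4 = (13 + 1)**4 = 14**4 = 38416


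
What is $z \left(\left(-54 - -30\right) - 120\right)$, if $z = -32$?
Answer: $4608$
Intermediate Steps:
$z \left(\left(-54 - -30\right) - 120\right) = - 32 \left(\left(-54 - -30\right) - 120\right) = - 32 \left(\left(-54 + 30\right) - 120\right) = - 32 \left(-24 - 120\right) = \left(-32\right) \left(-144\right) = 4608$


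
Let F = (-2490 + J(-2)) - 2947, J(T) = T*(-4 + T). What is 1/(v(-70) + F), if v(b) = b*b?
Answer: -1/525 ≈ -0.0019048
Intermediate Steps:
F = -5425 (F = (-2490 - 2*(-4 - 2)) - 2947 = (-2490 - 2*(-6)) - 2947 = (-2490 + 12) - 2947 = -2478 - 2947 = -5425)
v(b) = b²
1/(v(-70) + F) = 1/((-70)² - 5425) = 1/(4900 - 5425) = 1/(-525) = -1/525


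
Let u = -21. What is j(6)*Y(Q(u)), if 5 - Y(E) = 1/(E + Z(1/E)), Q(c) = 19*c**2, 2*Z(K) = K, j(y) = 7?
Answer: 4914417599/140415283 ≈ 34.999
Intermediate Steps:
Z(K) = K/2
Y(E) = 5 - 1/(E + 1/(2*E)) (Y(E) = 5 - 1/(E + (1/E)/2) = 5 - 1/(E + 1/(2*E)))
j(6)*Y(Q(u)) = 7*((5 + 2*(19*(-21)**2)*(-1 + 5*(19*(-21)**2)))/(1 + 2*(19*(-21)**2)**2)) = 7*((5 + 2*(19*441)*(-1 + 5*(19*441)))/(1 + 2*(19*441)**2)) = 7*((5 + 2*8379*(-1 + 5*8379))/(1 + 2*8379**2)) = 7*((5 + 2*8379*(-1 + 41895))/(1 + 2*70207641)) = 7*((5 + 2*8379*41894)/(1 + 140415282)) = 7*((5 + 702059652)/140415283) = 7*((1/140415283)*702059657) = 7*(702059657/140415283) = 4914417599/140415283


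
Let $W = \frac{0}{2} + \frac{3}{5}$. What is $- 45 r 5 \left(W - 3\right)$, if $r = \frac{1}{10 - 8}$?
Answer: $270$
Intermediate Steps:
$W = \frac{3}{5}$ ($W = 0 \cdot \frac{1}{2} + 3 \cdot \frac{1}{5} = 0 + \frac{3}{5} = \frac{3}{5} \approx 0.6$)
$r = \frac{1}{2} \approx 0.5$
$- 45 r 5 \left(W - 3\right) = \left(-45\right) \frac{1}{2} \cdot 5 \left(\frac{3}{5} - 3\right) = - \frac{45 \cdot 5 \left(- \frac{12}{5}\right)}{2} = \left(- \frac{45}{2}\right) \left(-12\right) = 270$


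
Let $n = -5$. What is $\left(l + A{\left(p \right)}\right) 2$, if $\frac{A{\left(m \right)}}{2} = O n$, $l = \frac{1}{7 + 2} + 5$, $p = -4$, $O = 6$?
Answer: $- \frac{988}{9} \approx -109.78$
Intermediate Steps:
$l = \frac{46}{9}$ ($l = \frac{1}{9} + 5 = \frac{46}{9} \approx 5.1111$)
$A{\left(m \right)} = -60$ ($A{\left(m \right)} = 2 \cdot 6 \left(-5\right) = 2 \left(-30\right) = -60$)
$\left(l + A{\left(p \right)}\right) 2 = \left(\frac{46}{9} - 60\right) 2 = \left(- \frac{494}{9}\right) 2 = - \frac{988}{9}$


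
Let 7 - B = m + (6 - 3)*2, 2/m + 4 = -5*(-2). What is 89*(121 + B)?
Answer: 32485/3 ≈ 10828.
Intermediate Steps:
m = 1/3 (m = 2/(-4 - 5*(-2)) = 2/(-4 + 10) = 2/6 = 2*(1/6) = 1/3 ≈ 0.33333)
B = 2/3 (B = 7 - (1/3 + (6 - 3)*2) = 7 - (1/3 + 3*2) = 7 - (1/3 + 6) = 7 - 1*19/3 = 7 - 19/3 = 2/3 ≈ 0.66667)
89*(121 + B) = 89*(121 + 2/3) = 89*(365/3) = 32485/3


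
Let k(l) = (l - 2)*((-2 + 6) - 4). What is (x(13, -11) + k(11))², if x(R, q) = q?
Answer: 121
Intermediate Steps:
k(l) = 0 (k(l) = (-2 + l)*(4 - 4) = (-2 + l)*0 = 0)
(x(13, -11) + k(11))² = (-11 + 0)² = (-11)² = 121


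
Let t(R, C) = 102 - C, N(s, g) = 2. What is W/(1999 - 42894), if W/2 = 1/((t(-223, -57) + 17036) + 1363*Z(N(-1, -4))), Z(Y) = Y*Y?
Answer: -2/926149065 ≈ -2.1595e-9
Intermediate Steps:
Z(Y) = Y**2
W = 2/22647 (W = 2/(((102 - 1*(-57)) + 17036) + 1363*2**2) = 2/(((102 + 57) + 17036) + 1363*4) = 2/((159 + 17036) + 5452) = 2/(17195 + 5452) = 2/22647 ≈ 8.8312e-5)
W/(1999 - 42894) = 2/(22647*(1999 - 42894)) = (2/22647)/(-40895) = (2/22647)*(-1/40895) = -2/926149065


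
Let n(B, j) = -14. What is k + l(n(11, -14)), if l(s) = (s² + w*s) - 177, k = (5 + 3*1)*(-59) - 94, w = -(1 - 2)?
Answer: -561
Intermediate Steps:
w = 1 (w = -1*(-1) = 1)
k = -566 (k = (5 + 3)*(-59) - 94 = 8*(-59) - 94 = -472 - 94 = -566)
l(s) = -177 + s + s² (l(s) = (s² + 1*s) - 177 = (s² + s) - 177 = (s + s²) - 177 = -177 + s + s²)
k + l(n(11, -14)) = -566 + (-177 - 14 + (-14)²) = -566 + (-177 - 14 + 196) = -566 + 5 = -561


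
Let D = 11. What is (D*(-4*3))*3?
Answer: -396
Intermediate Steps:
(D*(-4*3))*3 = (11*(-4*3))*3 = (11*(-12))*3 = -132*3 = -396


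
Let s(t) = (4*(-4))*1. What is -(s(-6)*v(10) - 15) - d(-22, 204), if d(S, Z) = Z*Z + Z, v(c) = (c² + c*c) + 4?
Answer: -38541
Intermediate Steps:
v(c) = 4 + 2*c² (v(c) = (c² + c²) + 4 = 2*c² + 4 = 4 + 2*c²)
s(t) = -16 (s(t) = -16*1 = -16)
d(S, Z) = Z + Z² (d(S, Z) = Z² + Z = Z + Z²)
-(s(-6)*v(10) - 15) - d(-22, 204) = -(-16*(4 + 2*10²) - 15) - 204*(1 + 204) = -(-16*(4 + 2*100) - 15) - 204*205 = -(-16*(4 + 200) - 15) - 1*41820 = -(-16*204 - 15) - 41820 = -(-3264 - 15) - 41820 = -1*(-3279) - 41820 = 3279 - 41820 = -38541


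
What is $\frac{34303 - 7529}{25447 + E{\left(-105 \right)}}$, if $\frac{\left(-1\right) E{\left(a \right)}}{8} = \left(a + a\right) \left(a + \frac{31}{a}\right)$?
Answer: $- \frac{26774}{151449} \approx -0.17679$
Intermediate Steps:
$E{\left(a \right)} = - 16 a \left(a + \frac{31}{a}\right)$ ($E{\left(a \right)} = - 8 \left(a + a\right) \left(a + \frac{31}{a}\right) = - 8 \cdot 2 a \left(a + \frac{31}{a}\right) = - 16 a \left(a + \frac{31}{a}\right)$)
$\frac{34303 - 7529}{25447 + E{\left(-105 \right)}} = \frac{34303 - 7529}{25447 - \left(496 + 16 \left(-105\right)^{2}\right)} = \frac{26774}{25447 - 176896} = \frac{26774}{-151449} = 26774 \left(- \frac{1}{151449}\right) = - \frac{26774}{151449}$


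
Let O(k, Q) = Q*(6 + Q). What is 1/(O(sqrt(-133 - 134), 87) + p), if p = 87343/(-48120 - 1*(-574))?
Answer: 47546/384607343 ≈ 0.00012362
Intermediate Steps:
p = -87343/47546 (p = 87343/(-48120 + 574) = 87343/(-47546) = 87343*(-1/47546) = -87343/47546 ≈ -1.8370)
1/(O(sqrt(-133 - 134), 87) + p) = 1/(87*(6 + 87) - 87343/47546) = 1/(87*93 - 87343/47546) = 1/(8091 - 87343/47546) = 1/(384607343/47546) = 47546/384607343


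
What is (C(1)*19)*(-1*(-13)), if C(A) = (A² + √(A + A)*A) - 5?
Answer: -988 + 247*√2 ≈ -638.69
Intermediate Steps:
C(A) = -5 + A² + √2*A^(3/2) (C(A) = (A² + √(2*A)*A) - 5 = (A² + (√2*√A)*A) - 5 = (A² + √2*A^(3/2)) - 5 = -5 + A² + √2*A^(3/2))
(C(1)*19)*(-1*(-13)) = ((-5 + 1² + √2*1^(3/2))*19)*(-1*(-13)) = ((-5 + 1 + √2*1)*19)*13 = ((-5 + 1 + √2)*19)*13 = ((-4 + √2)*19)*13 = (-76 + 19*√2)*13 = -988 + 247*√2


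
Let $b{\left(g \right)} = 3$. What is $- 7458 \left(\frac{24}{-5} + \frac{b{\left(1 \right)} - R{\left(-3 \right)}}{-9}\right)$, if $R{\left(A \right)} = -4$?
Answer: $\frac{623986}{15} \approx 41599.0$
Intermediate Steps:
$- 7458 \left(\frac{24}{-5} + \frac{b{\left(1 \right)} - R{\left(-3 \right)}}{-9}\right) = - 7458 \left(\frac{24}{-5} + \frac{3 - -4}{-9}\right) = - 7458 \left(24 \left(- \frac{1}{5}\right) + \left(3 + 4\right) \left(- \frac{1}{9}\right)\right) = - 7458 \left(- \frac{24}{5} + 7 \left(- \frac{1}{9}\right)\right) = - 7458 \left(- \frac{24}{5} - \frac{7}{9}\right) = \left(-7458\right) \left(- \frac{251}{45}\right) = \frac{623986}{15}$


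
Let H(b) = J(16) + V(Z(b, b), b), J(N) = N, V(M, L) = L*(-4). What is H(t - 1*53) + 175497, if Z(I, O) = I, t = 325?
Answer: 174425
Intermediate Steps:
V(M, L) = -4*L
H(b) = 16 - 4*b
H(t - 1*53) + 175497 = (16 - 4*(325 - 1*53)) + 175497 = (16 - 4*(325 - 53)) + 175497 = (16 - 4*272) + 175497 = (16 - 1088) + 175497 = -1072 + 175497 = 174425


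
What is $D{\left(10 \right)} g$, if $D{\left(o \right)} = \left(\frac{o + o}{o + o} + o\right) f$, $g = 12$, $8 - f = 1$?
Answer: $924$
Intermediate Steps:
$f = 7$ ($f = 8 - 1 = 7$)
$D{\left(o \right)} = 7 + 7 o$ ($D{\left(o \right)} = \left(\frac{o + o}{o + o} + o\right) 7 = \left(\frac{2 o}{2 o} + o\right) 7 = \left(2 o \frac{1}{2 o} + o\right) 7 = \left(1 + o\right) 7 = 7 + 7 o$)
$D{\left(10 \right)} g = \left(7 + 7 \cdot 10\right) 12 = \left(7 + 70\right) 12 = 77 \cdot 12 = 924$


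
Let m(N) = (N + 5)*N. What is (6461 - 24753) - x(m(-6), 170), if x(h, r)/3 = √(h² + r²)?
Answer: -18292 - 6*√7234 ≈ -18802.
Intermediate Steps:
m(N) = N*(5 + N) (m(N) = (5 + N)*N = N*(5 + N))
x(h, r) = 3*√(h² + r²)
(6461 - 24753) - x(m(-6), 170) = (6461 - 24753) - 3*√((-6*(5 - 6))² + 170²) = -18292 - 3*√((-6*(-1))² + 28900) = -18292 - 3*√(6² + 28900) = -18292 - 3*√(36 + 28900) = -18292 - 3*√28936 = -18292 - 3*2*√7234 = -18292 - 6*√7234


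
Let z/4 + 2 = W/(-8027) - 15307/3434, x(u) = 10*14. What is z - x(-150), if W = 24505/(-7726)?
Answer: -8828909393560/53241252817 ≈ -165.83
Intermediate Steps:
W = -24505/7726 (W = 24505*(-1/7726) = -24505/7726 ≈ -3.1718)
x(u) = 140
z = -1375133999180/53241252817 (z = -8 + 4*(-24505/7726/(-8027) - 15307/3434) = -8 + 4*(-24505/7726*(-1/8027) - 15307*1/3434) = -8 + 4*(24505/62016602 - 15307/3434) = -8 + 4*(-237300994161/53241252817) = -8 - 949203976644/53241252817 = -1375133999180/53241252817 ≈ -25.828)
z - x(-150) = -1375133999180/53241252817 - 1*140 = -1375133999180/53241252817 - 140 = -8828909393560/53241252817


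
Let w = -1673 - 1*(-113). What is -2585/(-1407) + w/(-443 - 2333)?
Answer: 1171360/488229 ≈ 2.3992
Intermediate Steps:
w = -1560 (w = -1673 + 113 = -1560)
-2585/(-1407) + w/(-443 - 2333) = -2585/(-1407) - 1560/(-443 - 2333) = -2585*(-1/1407) - 1560/(-2776) = 2585/1407 - 1560*(-1/2776) = 2585/1407 + 195/347 = 1171360/488229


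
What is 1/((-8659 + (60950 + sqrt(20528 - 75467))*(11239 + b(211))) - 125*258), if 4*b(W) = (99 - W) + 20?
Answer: 227858097/155760240856171555 - 11216*I*sqrt(54939)/467280722568514665 ≈ 1.4629e-9 - 5.626e-12*I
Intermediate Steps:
b(W) = 119/4 - W/4 (b(W) = ((99 - W) + 20)/4 = (119 - W)/4 = 119/4 - W/4)
1/((-8659 + (60950 + sqrt(20528 - 75467))*(11239 + b(211))) - 125*258) = 1/((-8659 + (60950 + sqrt(20528 - 75467))*(11239 + (119/4 - 1/4*211))) - 125*258) = 1/((-8659 + (60950 + sqrt(-54939))*(11239 + (119/4 - 211/4))) - 32250) = 1/((-8659 + (60950 + I*sqrt(54939))*(11239 - 23)) - 32250) = 1/((-8659 + (60950 + I*sqrt(54939))*11216) - 32250) = 1/((-8659 + (683615200 + 11216*I*sqrt(54939))) - 32250) = 1/((683606541 + 11216*I*sqrt(54939)) - 32250) = 1/(683574291 + 11216*I*sqrt(54939))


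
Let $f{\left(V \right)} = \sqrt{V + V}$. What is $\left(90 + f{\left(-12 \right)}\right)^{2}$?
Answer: $8076 + 360 i \sqrt{6} \approx 8076.0 + 881.82 i$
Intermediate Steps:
$f{\left(V \right)} = \sqrt{2} \sqrt{V}$ ($f{\left(V \right)} = \sqrt{2 V} = \sqrt{2} \sqrt{V}$)
$\left(90 + f{\left(-12 \right)}\right)^{2} = \left(90 + \sqrt{2} \sqrt{-12}\right)^{2} = \left(90 + \sqrt{2} \cdot 2 i \sqrt{3}\right)^{2} = \left(90 + 2 i \sqrt{6}\right)^{2}$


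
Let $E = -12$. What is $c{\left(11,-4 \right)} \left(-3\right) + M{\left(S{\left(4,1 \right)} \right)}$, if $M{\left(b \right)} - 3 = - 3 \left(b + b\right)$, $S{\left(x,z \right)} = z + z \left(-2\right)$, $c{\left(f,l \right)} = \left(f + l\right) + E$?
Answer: $24$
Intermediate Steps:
$c{\left(f,l \right)} = -12 + f + l$ ($c{\left(f,l \right)} = \left(f + l\right) - 12 = -12 + f + l$)
$S{\left(x,z \right)} = - z$ ($S{\left(x,z \right)} = z - 2 z = - z$)
$M{\left(b \right)} = 3 - 6 b$ ($M{\left(b \right)} = 3 - 3 \left(b + b\right) = 3 - 3 \cdot 2 b = 3 - 6 b$)
$c{\left(11,-4 \right)} \left(-3\right) + M{\left(S{\left(4,1 \right)} \right)} = \left(-12 + 11 - 4\right) \left(-3\right) - \left(-3 + 6 \left(\left(-1\right) 1\right)\right) = \left(-5\right) \left(-3\right) + \left(3 - -6\right) = 15 + \left(3 + 6\right) = 15 + 9 = 24$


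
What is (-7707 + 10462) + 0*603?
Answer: 2755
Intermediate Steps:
(-7707 + 10462) + 0*603 = 2755 + 0 = 2755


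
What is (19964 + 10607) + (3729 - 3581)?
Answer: 30719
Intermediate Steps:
(19964 + 10607) + (3729 - 3581) = 30571 + 148 = 30719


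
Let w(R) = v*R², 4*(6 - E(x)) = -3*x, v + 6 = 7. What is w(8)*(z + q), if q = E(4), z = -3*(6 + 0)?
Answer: -576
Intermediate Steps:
v = 1 (v = -6 + 7 = 1)
z = -18 (z = -3*6 = -18)
E(x) = 6 + 3*x/4 (E(x) = 6 - (-3)*x/4 = 6 + 3*x/4)
w(R) = R² (w(R) = 1*R² = R²)
q = 9 (q = 6 + (¾)*4 = 6 + 3 = 9)
w(8)*(z + q) = 8²*(-18 + 9) = 64*(-9) = -576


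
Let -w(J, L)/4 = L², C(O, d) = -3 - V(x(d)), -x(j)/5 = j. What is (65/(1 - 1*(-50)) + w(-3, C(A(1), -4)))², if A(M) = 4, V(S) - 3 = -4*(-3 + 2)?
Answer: 413512225/2601 ≈ 1.5898e+5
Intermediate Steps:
x(j) = -5*j
V(S) = 7 (V(S) = 3 - 4*(-3 + 2) = 3 - 4*(-1) = 3 + 4 = 7)
C(O, d) = -10 (C(O, d) = -3 - 1*7 = -3 - 7 = -10)
w(J, L) = -4*L²
(65/(1 - 1*(-50)) + w(-3, C(A(1), -4)))² = (65/(1 - 1*(-50)) - 4*(-10)²)² = (65/(1 + 50) - 4*100)² = (65/51 - 400)² = (-20335/51)² = 413512225/2601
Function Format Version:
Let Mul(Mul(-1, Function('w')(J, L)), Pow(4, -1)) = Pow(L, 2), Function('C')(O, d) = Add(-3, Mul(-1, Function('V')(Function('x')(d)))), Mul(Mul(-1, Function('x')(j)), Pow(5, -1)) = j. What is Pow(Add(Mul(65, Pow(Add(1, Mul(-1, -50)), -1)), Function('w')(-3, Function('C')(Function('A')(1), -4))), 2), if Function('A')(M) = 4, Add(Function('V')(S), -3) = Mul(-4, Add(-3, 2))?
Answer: Rational(413512225, 2601) ≈ 1.5898e+5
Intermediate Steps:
Function('x')(j) = Mul(-5, j)
Function('V')(S) = 7 (Function('V')(S) = Add(3, Mul(-4, Add(-3, 2))) = Add(3, Mul(-4, -1)) = Add(3, 4) = 7)
Function('C')(O, d) = -10 (Function('C')(O, d) = Add(-3, Mul(-1, 7)) = Add(-3, -7) = -10)
Function('w')(J, L) = Mul(-4, Pow(L, 2))
Pow(Add(Mul(65, Pow(Add(1, Mul(-1, -50)), -1)), Function('w')(-3, Function('C')(Function('A')(1), -4))), 2) = Pow(Add(Mul(65, Pow(Add(1, Mul(-1, -50)), -1)), Mul(-4, Pow(-10, 2))), 2) = Pow(Add(Mul(65, Pow(Add(1, 50), -1)), Mul(-4, 100)), 2) = Pow(Add(Mul(65, Pow(51, -1)), -400), 2) = Pow(Add(Mul(65, Rational(1, 51)), -400), 2) = Pow(Add(Rational(65, 51), -400), 2) = Pow(Rational(-20335, 51), 2) = Rational(413512225, 2601)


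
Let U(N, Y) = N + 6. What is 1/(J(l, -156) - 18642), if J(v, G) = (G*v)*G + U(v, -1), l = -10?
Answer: -1/262006 ≈ -3.8167e-6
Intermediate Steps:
U(N, Y) = 6 + N
J(v, G) = 6 + v + v*G² (J(v, G) = (G*v)*G + (6 + v) = v*G² + (6 + v) = 6 + v + v*G²)
1/(J(l, -156) - 18642) = 1/((6 - 10 - 10*(-156)²) - 18642) = 1/((6 - 10 - 10*24336) - 18642) = 1/((6 - 10 - 243360) - 18642) = 1/(-243364 - 18642) = 1/(-262006) = -1/262006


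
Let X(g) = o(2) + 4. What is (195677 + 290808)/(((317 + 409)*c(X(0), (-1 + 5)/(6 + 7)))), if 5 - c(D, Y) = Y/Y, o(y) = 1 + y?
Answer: 486485/2904 ≈ 167.52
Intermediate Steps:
X(g) = 7 (X(g) = (1 + 2) + 4 = 3 + 4 = 7)
c(D, Y) = 4 (c(D, Y) = 5 - Y/Y = 5 - 1*1 = 5 - 1 = 4)
(195677 + 290808)/(((317 + 409)*c(X(0), (-1 + 5)/(6 + 7)))) = (195677 + 290808)/(((317 + 409)*4)) = 486485/((726*4)) = 486485/2904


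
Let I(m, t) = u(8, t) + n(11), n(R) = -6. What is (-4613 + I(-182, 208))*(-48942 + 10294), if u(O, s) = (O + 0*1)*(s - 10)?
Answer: 117296680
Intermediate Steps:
u(O, s) = O*(-10 + s) (u(O, s) = (O + 0)*(-10 + s) = O*(-10 + s))
I(m, t) = -86 + 8*t (I(m, t) = 8*(-10 + t) - 6 = (-80 + 8*t) - 6 = -86 + 8*t)
(-4613 + I(-182, 208))*(-48942 + 10294) = (-4613 + (-86 + 8*208))*(-48942 + 10294) = (-4613 + (-86 + 1664))*(-38648) = (-4613 + 1578)*(-38648) = -3035*(-38648) = 117296680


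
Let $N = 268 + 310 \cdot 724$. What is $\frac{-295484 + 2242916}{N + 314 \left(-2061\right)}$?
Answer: $- \frac{973716}{211223} \approx -4.6099$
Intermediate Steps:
$N = 224708$ ($N = 268 + 224440 = 224708$)
$\frac{-295484 + 2242916}{N + 314 \left(-2061\right)} = \frac{-295484 + 2242916}{224708 + 314 \left(-2061\right)} = \frac{1947432}{224708 - 647154} = \frac{1947432}{-422446} = 1947432 \left(- \frac{1}{422446}\right) = - \frac{973716}{211223}$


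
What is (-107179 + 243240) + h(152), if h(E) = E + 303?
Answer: 136516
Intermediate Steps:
h(E) = 303 + E
(-107179 + 243240) + h(152) = (-107179 + 243240) + (303 + 152) = 136061 + 455 = 136516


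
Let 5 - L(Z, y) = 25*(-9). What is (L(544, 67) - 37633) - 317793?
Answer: -355196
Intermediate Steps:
L(Z, y) = 230 (L(Z, y) = 5 - 25*(-9) = 5 - 1*(-225) = 5 + 225 = 230)
(L(544, 67) - 37633) - 317793 = (230 - 37633) - 317793 = -37403 - 317793 = -355196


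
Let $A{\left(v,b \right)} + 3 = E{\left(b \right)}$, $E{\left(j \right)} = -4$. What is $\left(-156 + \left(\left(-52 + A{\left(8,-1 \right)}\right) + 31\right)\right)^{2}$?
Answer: $33856$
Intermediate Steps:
$A{\left(v,b \right)} = -7$ ($A{\left(v,b \right)} = -3 - 4 = -7$)
$\left(-156 + \left(\left(-52 + A{\left(8,-1 \right)}\right) + 31\right)\right)^{2} = \left(-156 + \left(\left(-52 - 7\right) + 31\right)\right)^{2} = \left(-156 + \left(-59 + 31\right)\right)^{2} = \left(-156 - 28\right)^{2} = \left(-184\right)^{2} = 33856$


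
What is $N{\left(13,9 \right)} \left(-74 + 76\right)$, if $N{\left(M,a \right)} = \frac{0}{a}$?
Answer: $0$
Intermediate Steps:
$N{\left(M,a \right)} = 0$
$N{\left(13,9 \right)} \left(-74 + 76\right) = 0 \left(-74 + 76\right) = 0 \cdot 2 = 0$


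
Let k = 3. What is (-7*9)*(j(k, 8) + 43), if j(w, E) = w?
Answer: -2898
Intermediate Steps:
(-7*9)*(j(k, 8) + 43) = (-7*9)*(3 + 43) = -63*46 = -2898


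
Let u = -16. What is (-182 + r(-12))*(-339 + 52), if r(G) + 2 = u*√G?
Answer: 52808 + 9184*I*√3 ≈ 52808.0 + 15907.0*I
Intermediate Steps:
r(G) = -2 - 16*√G
(-182 + r(-12))*(-339 + 52) = (-182 + (-2 - 32*I*√3))*(-339 + 52) = (-182 + (-2 - 32*I*√3))*(-287) = (-184 - 32*I*√3)*(-287) = 52808 + 9184*I*√3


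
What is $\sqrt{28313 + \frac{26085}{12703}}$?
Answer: $\frac{2 \sqrt{1142273208293}}{12703} \approx 168.27$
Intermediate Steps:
$\sqrt{28313 + \frac{26085}{12703}} = \sqrt{\frac{359686124}{12703}} = \frac{2 \sqrt{1142273208293}}{12703}$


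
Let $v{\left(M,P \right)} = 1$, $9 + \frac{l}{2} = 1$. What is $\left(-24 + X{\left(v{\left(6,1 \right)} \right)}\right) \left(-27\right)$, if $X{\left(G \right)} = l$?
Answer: $1080$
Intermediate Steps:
$l = -16$ ($l = -18 + 2 \cdot 1 = -18 + 2 = -16$)
$X{\left(G \right)} = -16$
$\left(-24 + X{\left(v{\left(6,1 \right)} \right)}\right) \left(-27\right) = \left(-24 - 16\right) \left(-27\right) = \left(-40\right) \left(-27\right) = 1080$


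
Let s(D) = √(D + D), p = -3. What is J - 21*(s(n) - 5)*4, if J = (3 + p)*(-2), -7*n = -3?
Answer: 420 - 12*√42 ≈ 342.23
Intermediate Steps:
n = 3/7 (n = -⅐*(-3) = 3/7 ≈ 0.42857)
J = 0 (J = (3 - 3)*(-2) = 0*(-2) = 0)
s(D) = √2*√D (s(D) = √(2*D) = √2*√D)
J - 21*(s(n) - 5)*4 = 0 - 21*(√2*√(3/7) - 5)*4 = 0 - 21*(√2*(√21/7) - 5)*4 = 0 - 21*(√42/7 - 5)*4 = 0 - 21*(-5 + √42/7)*4 = 0 - 21*(-20 + 4*√42/7) = 0 + (420 - 12*√42) = 420 - 12*√42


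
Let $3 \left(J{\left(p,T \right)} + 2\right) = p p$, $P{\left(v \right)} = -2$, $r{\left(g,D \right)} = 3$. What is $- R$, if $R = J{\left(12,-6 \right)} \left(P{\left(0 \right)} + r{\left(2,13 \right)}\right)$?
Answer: $-46$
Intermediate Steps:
$J{\left(p,T \right)} = -2 + \frac{p^{2}}{3}$ ($J{\left(p,T \right)} = -2 + \frac{p p}{3} = -2 + \frac{p^{2}}{3}$)
$R = 46$ ($R = \left(-2 + \frac{12^{2}}{3}\right) \left(-2 + 3\right) = \left(-2 + \frac{1}{3} \cdot 144\right) 1 = \left(-2 + 48\right) 1 = 46 \cdot 1 = 46$)
$- R = \left(-1\right) 46 = -46$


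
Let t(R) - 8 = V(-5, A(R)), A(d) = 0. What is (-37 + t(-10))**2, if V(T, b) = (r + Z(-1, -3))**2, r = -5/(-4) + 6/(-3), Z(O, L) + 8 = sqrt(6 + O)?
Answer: 1099281/256 - 29435*sqrt(5)/16 ≈ 180.40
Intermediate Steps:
Z(O, L) = -8 + sqrt(6 + O)
r = -3/4 (r = -5*(-1/4) + 6*(-1/3) = 5/4 - 2 = -3/4 ≈ -0.75000)
V(T, b) = (-35/4 + sqrt(5))**2 (V(T, b) = (-3/4 + (-8 + sqrt(6 - 1)))**2 = (-3/4 + (-8 + sqrt(5)))**2 = (-35/4 + sqrt(5))**2)
t(R) = 1433/16 - 35*sqrt(5)/2 (t(R) = 8 + (1305/16 - 35*sqrt(5)/2) = 1433/16 - 35*sqrt(5)/2)
(-37 + t(-10))**2 = (-37 + (1433/16 - 35*sqrt(5)/2))**2 = (841/16 - 35*sqrt(5)/2)**2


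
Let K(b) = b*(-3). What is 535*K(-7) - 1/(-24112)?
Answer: 270898321/24112 ≈ 11235.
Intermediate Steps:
K(b) = -3*b
535*K(-7) - 1/(-24112) = 535*(-3*(-7)) - 1/(-24112) = 535*21 - 1*(-1/24112) = 11235 + 1/24112 = 270898321/24112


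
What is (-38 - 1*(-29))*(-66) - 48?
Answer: 546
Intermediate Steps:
(-38 - 1*(-29))*(-66) - 48 = (-38 + 29)*(-66) - 48 = -9*(-66) - 48 = 594 - 48 = 546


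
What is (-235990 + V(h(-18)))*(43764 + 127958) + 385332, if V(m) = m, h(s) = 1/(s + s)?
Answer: -729437295925/18 ≈ -4.0524e+10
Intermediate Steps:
h(s) = 1/(2*s)
(-235990 + V(h(-18)))*(43764 + 127958) + 385332 = (-235990 + (½)/(-18))*(43764 + 127958) + 385332 = (-235990 + (½)*(-1/18))*171722 + 385332 = (-235990 - 1/36)*171722 + 385332 = -8495641/36*171722 + 385332 = -729444231901/18 + 385332 = -729437295925/18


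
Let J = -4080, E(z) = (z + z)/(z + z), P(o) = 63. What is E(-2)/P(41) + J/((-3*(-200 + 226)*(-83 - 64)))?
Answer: -1949/5733 ≈ -0.33996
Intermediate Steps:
E(z) = 1 (E(z) = (2*z)/((2*z)) = (2*z)*(1/(2*z)) = 1)
E(-2)/P(41) + J/((-3*(-200 + 226)*(-83 - 64))) = 1/63 - 4080*(-1/(3*(-200 + 226)*(-83 - 64))) = 1*(1/63) - 4080/((-78*(-147))) = 1/63 - 4080/((-3*(-3822))) = 1/63 - 4080/11466 = 1/63 - 4080*1/11466 = 1/63 - 680/1911 = -1949/5733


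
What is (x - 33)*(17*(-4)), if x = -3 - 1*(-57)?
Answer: -1428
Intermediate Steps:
x = 54 (x = -3 + 57 = 54)
(x - 33)*(17*(-4)) = (54 - 33)*(17*(-4)) = 21*(-68) = -1428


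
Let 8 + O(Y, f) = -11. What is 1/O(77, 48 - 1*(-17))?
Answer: -1/19 ≈ -0.052632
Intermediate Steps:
O(Y, f) = -19 (O(Y, f) = -8 - 11 = -19)
1/O(77, 48 - 1*(-17)) = 1/(-19) = -1/19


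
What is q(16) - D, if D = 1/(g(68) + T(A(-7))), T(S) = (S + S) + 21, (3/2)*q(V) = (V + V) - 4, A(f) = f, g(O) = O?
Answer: 1399/75 ≈ 18.653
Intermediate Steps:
q(V) = -8/3 + 4*V/3 (q(V) = 2*((V + V) - 4)/3 = 2*(2*V - 4)/3 = 2*(-4 + 2*V)/3 = -8/3 + 4*V/3)
T(S) = 21 + 2*S (T(S) = 2*S + 21 = 21 + 2*S)
D = 1/75 (D = 1/(68 + (21 + 2*(-7))) = 1/(68 + (21 - 14)) = 1/(68 + 7) = 1/75 ≈ 0.013333)
q(16) - D = (-8/3 + (4/3)*16) - 1*1/75 = (-8/3 + 64/3) - 1/75 = 56/3 - 1/75 = 1399/75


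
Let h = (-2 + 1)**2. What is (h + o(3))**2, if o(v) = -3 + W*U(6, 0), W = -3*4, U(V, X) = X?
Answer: 4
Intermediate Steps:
h = 1 (h = (-1)**2 = 1)
W = -12
o(v) = -3 (o(v) = -3 - 12*0 = -3 + 0 = -3)
(h + o(3))**2 = (1 - 3)**2 = (-2)**2 = 4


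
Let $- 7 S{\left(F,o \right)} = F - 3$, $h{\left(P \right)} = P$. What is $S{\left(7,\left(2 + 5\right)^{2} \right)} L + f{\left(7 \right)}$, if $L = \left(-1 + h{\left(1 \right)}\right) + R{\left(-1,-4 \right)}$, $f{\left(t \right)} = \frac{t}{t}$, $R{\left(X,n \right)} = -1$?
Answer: $\frac{11}{7} \approx 1.5714$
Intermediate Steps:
$S{\left(F,o \right)} = \frac{3}{7} - \frac{F}{7}$ ($S{\left(F,o \right)} = - \frac{F - 3}{7} = - \frac{-3 + F}{7} = \frac{3}{7} - \frac{F}{7}$)
$f{\left(t \right)} = 1$
$L = -1$ ($L = \left(-1 + 1\right) - 1 = 0 - 1 = -1$)
$S{\left(7,\left(2 + 5\right)^{2} \right)} L + f{\left(7 \right)} = \left(\frac{3}{7} - 1\right) \left(-1\right) + 1 = \left(- \frac{4}{7}\right) \left(-1\right) + 1 = \frac{4}{7} + 1 = \frac{11}{7}$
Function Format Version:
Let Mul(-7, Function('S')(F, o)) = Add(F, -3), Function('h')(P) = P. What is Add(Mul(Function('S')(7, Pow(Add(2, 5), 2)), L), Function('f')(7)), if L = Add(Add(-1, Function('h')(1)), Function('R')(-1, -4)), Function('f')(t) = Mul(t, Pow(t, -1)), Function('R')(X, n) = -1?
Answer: Rational(11, 7) ≈ 1.5714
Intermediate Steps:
Function('S')(F, o) = Add(Rational(3, 7), Mul(Rational(-1, 7), F)) (Function('S')(F, o) = Mul(Rational(-1, 7), Add(F, -3)) = Mul(Rational(-1, 7), Add(-3, F)) = Add(Rational(3, 7), Mul(Rational(-1, 7), F)))
Function('f')(t) = 1
L = -1 (L = Add(Add(-1, 1), -1) = Add(0, -1) = -1)
Add(Mul(Function('S')(7, Pow(Add(2, 5), 2)), L), Function('f')(7)) = Add(Mul(Add(Rational(3, 7), Mul(Rational(-1, 7), 7)), -1), 1) = Add(Mul(Add(Rational(3, 7), -1), -1), 1) = Add(Mul(Rational(-4, 7), -1), 1) = Add(Rational(4, 7), 1) = Rational(11, 7)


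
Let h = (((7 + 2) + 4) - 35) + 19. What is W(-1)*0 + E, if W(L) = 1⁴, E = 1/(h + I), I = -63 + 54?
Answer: -1/12 ≈ -0.083333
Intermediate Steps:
h = -3 (h = ((9 + 4) - 35) + 19 = (13 - 35) + 19 = -22 + 19 = -3)
I = -9
E = -1/12 (E = 1/(-3 - 9) = 1/(-12) = -1/12 ≈ -0.083333)
W(L) = 1
W(-1)*0 + E = 1*0 - 1/12 = 0 - 1/12 = -1/12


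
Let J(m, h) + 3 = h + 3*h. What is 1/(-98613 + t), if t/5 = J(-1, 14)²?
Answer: -1/84568 ≈ -1.1825e-5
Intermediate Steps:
J(m, h) = -3 + 4*h (J(m, h) = -3 + (h + 3*h) = -3 + 4*h)
t = 14045 (t = 5*(-3 + 4*14)² = 5*(-3 + 56)² = 5*53² = 5*2809 = 14045)
1/(-98613 + t) = 1/(-98613 + 14045) = 1/(-84568) = -1/84568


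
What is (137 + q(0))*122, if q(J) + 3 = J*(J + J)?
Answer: 16348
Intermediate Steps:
q(J) = -3 + 2*J**2 (q(J) = -3 + J*(J + J) = -3 + J*(2*J) = -3 + 2*J**2)
(137 + q(0))*122 = (137 + (-3 + 2*0**2))*122 = (137 + (-3 + 2*0))*122 = (137 + (-3 + 0))*122 = (137 - 3)*122 = 134*122 = 16348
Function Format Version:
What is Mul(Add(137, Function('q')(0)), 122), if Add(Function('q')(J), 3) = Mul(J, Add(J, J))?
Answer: 16348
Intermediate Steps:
Function('q')(J) = Add(-3, Mul(2, Pow(J, 2))) (Function('q')(J) = Add(-3, Mul(J, Add(J, J))) = Add(-3, Mul(J, Mul(2, J))) = Add(-3, Mul(2, Pow(J, 2))))
Mul(Add(137, Function('q')(0)), 122) = Mul(Add(137, Add(-3, Mul(2, Pow(0, 2)))), 122) = Mul(Add(137, Add(-3, Mul(2, 0))), 122) = Mul(Add(137, Add(-3, 0)), 122) = Mul(Add(137, -3), 122) = Mul(134, 122) = 16348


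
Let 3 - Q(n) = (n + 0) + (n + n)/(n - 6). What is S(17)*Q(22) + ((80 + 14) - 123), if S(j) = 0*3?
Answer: -29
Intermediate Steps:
S(j) = 0
Q(n) = 3 - n - 2*n/(-6 + n) (Q(n) = 3 - ((n + 0) + (n + n)/(n - 6)) = 3 - (n + (2*n)/(-6 + n)) = 3 - (n + 2*n/(-6 + n)) = 3 + (-n - 2*n/(-6 + n)) = 3 - n - 2*n/(-6 + n))
S(17)*Q(22) + ((80 + 14) - 123) = 0*((-18 - 1*22**2 + 7*22)/(-6 + 22)) + ((80 + 14) - 123) = 0*((-18 - 1*484 + 154)/16) + (94 - 123) = 0*((-18 - 484 + 154)/16) - 29 = 0*((1/16)*(-348)) - 29 = 0*(-87/4) - 29 = 0 - 29 = -29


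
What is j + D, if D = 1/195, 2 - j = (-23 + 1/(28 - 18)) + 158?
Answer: -51907/390 ≈ -133.09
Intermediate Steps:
j = -1331/10 (j = 2 - ((-23 + 1/(28 - 18)) + 158) = 2 - ((-23 + 1/10) + 158) = 2 - ((-23 + ⅒) + 158) = 2 - (-229/10 + 158) = 2 - 1*1351/10 = 2 - 1351/10 = -1331/10 ≈ -133.10)
D = 1/195 ≈ 0.0051282
j + D = -1331/10 + 1/195 = -51907/390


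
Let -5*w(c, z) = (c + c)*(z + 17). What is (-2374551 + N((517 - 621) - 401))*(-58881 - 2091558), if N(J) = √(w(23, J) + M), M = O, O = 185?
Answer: 5106327077889 - 45159219*√265/5 ≈ 5.1062e+12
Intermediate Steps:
M = 185
w(c, z) = -2*c*(17 + z)/5 (w(c, z) = -(c + c)*(z + 17)/5 = -2*c*(17 + z)/5)
N(J) = √(143/5 - 46*J/5) (N(J) = √(-⅖*23*(17 + J) + 185) = √((-782/5 - 46*J/5) + 185) = √(143/5 - 46*J/5))
(-2374551 + N((517 - 621) - 401))*(-58881 - 2091558) = (-2374551 + √(715 - 230*((517 - 621) - 401))/5)*(-58881 - 2091558) = (-2374551 + √(715 - 230*(-104 - 401))/5)*(-2150439) = (-2374551 + √(715 - 230*(-505))/5)*(-2150439) = (-2374551 + √(715 + 116150)/5)*(-2150439) = (-2374551 + √116865/5)*(-2150439) = (-2374551 + (21*√265)/5)*(-2150439) = (-2374551 + 21*√265/5)*(-2150439) = 5106327077889 - 45159219*√265/5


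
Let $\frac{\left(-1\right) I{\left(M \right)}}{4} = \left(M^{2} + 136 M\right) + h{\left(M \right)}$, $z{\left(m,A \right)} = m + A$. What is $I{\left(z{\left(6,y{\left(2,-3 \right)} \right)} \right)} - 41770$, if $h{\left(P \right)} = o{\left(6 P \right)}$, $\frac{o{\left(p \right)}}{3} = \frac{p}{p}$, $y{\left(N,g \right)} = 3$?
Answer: $-47002$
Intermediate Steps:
$z{\left(m,A \right)} = A + m$
$o{\left(p \right)} = 3$ ($o{\left(p \right)} = 3 \frac{p}{p} = 3 \cdot 1 = 3$)
$h{\left(P \right)} = 3$
$I{\left(M \right)} = -12 - 544 M - 4 M^{2}$ ($I{\left(M \right)} = - 4 \left(\left(M^{2} + 136 M\right) + 3\right) = - 4 \left(3 + M^{2} + 136 M\right) = -12 - 544 M - 4 M^{2}$)
$I{\left(z{\left(6,y{\left(2,-3 \right)} \right)} \right)} - 41770 = \left(-12 - 544 \left(3 + 6\right) - 4 \left(3 + 6\right)^{2}\right) - 41770 = \left(-12 - 4896 - 4 \cdot 9^{2}\right) - 41770 = \left(-12 - 4896 - 324\right) - 41770 = -5232 - 41770 = -47002$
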